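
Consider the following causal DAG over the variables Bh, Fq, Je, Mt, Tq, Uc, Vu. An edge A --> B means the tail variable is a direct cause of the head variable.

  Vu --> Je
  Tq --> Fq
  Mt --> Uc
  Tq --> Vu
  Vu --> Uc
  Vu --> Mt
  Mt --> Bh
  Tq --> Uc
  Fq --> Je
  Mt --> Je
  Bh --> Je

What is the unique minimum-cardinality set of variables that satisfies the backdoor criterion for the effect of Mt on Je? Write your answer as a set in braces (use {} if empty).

{Vu}

Variables eligible for adjustment (non-descendants of Mt, excluding Mt and Je): {Fq, Tq, Vu}.
Backdoor paths from Mt to Je:
  P1: Mt <- Vu <- Tq -> Fq -> Je
  P2: Mt <- Vu -> Je
  P3: Mt <- Vu -> Uc <- Tq -> Fq -> Je
The empty set is not sufficient: P1 (Mt <- Vu <- Tq -> Fq -> Je) has no collider blocking it and no conditioned non-collider, so it is open.
Try {Vu}:
  P1: blocked at chain node Vu ∈ conditioning set.
  P2: blocked at fork node Vu ∈ conditioning set.
  P3: blocked at fork node Vu ∈ conditioning set.
{Vu} contains no descendant of Mt and blocks every backdoor path.
No other singleton works — e.g. {Tq} leaves P2 open — so {Vu} is the unique smallest valid adjustment set.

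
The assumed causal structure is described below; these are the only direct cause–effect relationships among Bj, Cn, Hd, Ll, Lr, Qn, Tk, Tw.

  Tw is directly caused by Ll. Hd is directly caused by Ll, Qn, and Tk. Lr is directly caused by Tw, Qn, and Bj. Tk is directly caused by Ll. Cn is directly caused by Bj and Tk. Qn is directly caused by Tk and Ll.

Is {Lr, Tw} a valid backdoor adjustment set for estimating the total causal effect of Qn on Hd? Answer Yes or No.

Backdoor paths from Qn to Hd (paths whose first edge points into Qn):
  P1: Qn <- Ll -> Tw -> Lr <- Bj -> Cn <- Tk -> Hd
  P2: Qn <- Ll -> Tk -> Hd
  P3: Qn <- Ll -> Hd
  P4: Qn <- Tk <- Ll -> Hd
  P5: Qn <- Tk -> Hd
  P6: Qn <- Tk -> Cn <- Bj -> Lr <- Tw <- Ll -> Hd
Condition 1 (no descendant of Qn in the set): FAILS — Lr is a descendant of Qn.
Condition 2 (every backdoor path blocked by {Lr, Tw}):
  P1: blocked at chain node Tw ∈ conditioning set.
  P2: open — no interior node is in the conditioning set.
  P3: open — no interior node is in the conditioning set.
  P4: open — no interior node is in the conditioning set.
  P5: open — no interior node is in the conditioning set.
  P6: blocked at collider Cn (neither it nor any descendant is in the conditioning set).
{Lr, Tw} does not satisfy the backdoor criterion.

No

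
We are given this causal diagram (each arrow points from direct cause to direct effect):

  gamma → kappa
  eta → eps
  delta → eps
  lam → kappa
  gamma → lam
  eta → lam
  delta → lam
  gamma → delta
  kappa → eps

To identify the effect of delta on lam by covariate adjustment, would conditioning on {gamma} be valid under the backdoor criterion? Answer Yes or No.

Yes

Backdoor paths from delta to lam (paths whose first edge points into delta):
  P1: delta <- gamma -> lam
  P2: delta <- gamma -> kappa <- lam
  P3: delta <- gamma -> kappa -> eps <- eta -> lam
Condition 1 (no descendant of delta in the set): holds — descendants of delta are {eps, kappa, lam}; none are in {gamma}.
Condition 2 (every backdoor path blocked by {gamma}):
  P1: blocked at fork node gamma ∈ conditioning set.
  P2: blocked at fork node gamma ∈ conditioning set.
  P3: blocked at fork node gamma ∈ conditioning set.
{gamma} satisfies the backdoor criterion.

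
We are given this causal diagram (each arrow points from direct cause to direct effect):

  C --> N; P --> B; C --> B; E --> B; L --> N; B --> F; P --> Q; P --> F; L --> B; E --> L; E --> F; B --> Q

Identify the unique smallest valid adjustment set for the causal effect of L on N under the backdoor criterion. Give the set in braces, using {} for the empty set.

{}

Variables eligible for adjustment (non-descendants of L, excluding L and N): {C, E, P}.
Backdoor paths from L to N:
  P1: L <- E -> B <- C -> N
  P2: L <- E -> F <- P -> B <- C -> N
  P3: L <- E -> F <- P -> Q <- B <- C -> N
  P4: L <- E -> F <- B <- C -> N
Each backdoor path contains an unconditioned collider, so every path is already blocked with the empty conditioning set:
  P1: blocked at collider B (neither it nor any descendant is in the conditioning set).
  P2: blocked at collider F (neither it nor any descendant is in the conditioning set).
  P3: blocked at collider F (neither it nor any descendant is in the conditioning set).
  P4: blocked at collider F (neither it nor any descendant is in the conditioning set).
The empty set is therefore the unique smallest valid set.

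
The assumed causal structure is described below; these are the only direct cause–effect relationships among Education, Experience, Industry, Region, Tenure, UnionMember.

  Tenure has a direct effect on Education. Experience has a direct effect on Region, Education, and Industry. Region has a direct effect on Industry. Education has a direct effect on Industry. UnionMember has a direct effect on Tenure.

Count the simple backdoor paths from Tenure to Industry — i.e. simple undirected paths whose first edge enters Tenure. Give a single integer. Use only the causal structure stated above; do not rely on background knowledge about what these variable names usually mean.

A backdoor path from Tenure to Industry is any simple undirected path whose first edge points into Tenure (i.e. leaves Tenure via a parent).
Parents of Tenure: {UnionMember}.
No simple path from any parent of Tenure reaches Industry without revisiting Tenure, so there are no backdoor paths.

0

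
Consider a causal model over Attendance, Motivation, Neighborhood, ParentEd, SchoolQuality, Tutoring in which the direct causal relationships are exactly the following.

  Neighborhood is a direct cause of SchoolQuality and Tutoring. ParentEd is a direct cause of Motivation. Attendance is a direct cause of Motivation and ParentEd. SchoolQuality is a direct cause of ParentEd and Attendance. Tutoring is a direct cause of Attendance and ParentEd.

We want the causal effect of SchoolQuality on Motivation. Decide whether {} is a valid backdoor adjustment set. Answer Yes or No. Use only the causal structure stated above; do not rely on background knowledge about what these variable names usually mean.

No

Backdoor paths from SchoolQuality to Motivation (paths whose first edge points into SchoolQuality):
  P1: SchoolQuality <- Neighborhood -> Tutoring -> Attendance -> ParentEd -> Motivation
  P2: SchoolQuality <- Neighborhood -> Tutoring -> Attendance -> Motivation
  P3: SchoolQuality <- Neighborhood -> Tutoring -> ParentEd <- Attendance -> Motivation
  P4: SchoolQuality <- Neighborhood -> Tutoring -> ParentEd -> Motivation
Condition 1 (no descendant of SchoolQuality in the set): holds — descendants of SchoolQuality are {Attendance, Motivation, ParentEd}; none are in {}.
Condition 2 (every backdoor path blocked by {}):
  P1: open — no interior node is in the conditioning set.
  P2: open — no interior node is in the conditioning set.
  P3: blocked at collider ParentEd (neither it nor any descendant is in the conditioning set).
  P4: open — no interior node is in the conditioning set.
{} does not satisfy the backdoor criterion.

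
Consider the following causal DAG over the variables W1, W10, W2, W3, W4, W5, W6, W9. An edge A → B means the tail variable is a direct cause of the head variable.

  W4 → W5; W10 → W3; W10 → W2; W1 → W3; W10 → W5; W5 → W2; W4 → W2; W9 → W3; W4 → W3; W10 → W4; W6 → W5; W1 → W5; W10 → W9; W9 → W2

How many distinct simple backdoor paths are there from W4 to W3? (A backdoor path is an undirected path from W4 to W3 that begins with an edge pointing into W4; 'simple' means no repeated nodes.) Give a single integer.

A backdoor path from W4 to W3 is any simple undirected path whose first edge points into W4 (i.e. leaves W4 via a parent).
Parents of W4: {W10}.
Enumerating:
  P1: W4 <- W10 -> W9 -> W2 <- W5 <- W1 -> W3
  P2: W4 <- W10 -> W9 -> W3
  P3: W4 <- W10 -> W5 <- W1 -> W3
  P4: W4 <- W10 -> W5 -> W2 <- W9 -> W3
  P5: W4 <- W10 -> W2 <- W9 -> W3
  P6: W4 <- W10 -> W2 <- W5 <- W1 -> W3
  P7: W4 <- W10 -> W3
That exhausts the simple backdoor paths. Count: 7.

7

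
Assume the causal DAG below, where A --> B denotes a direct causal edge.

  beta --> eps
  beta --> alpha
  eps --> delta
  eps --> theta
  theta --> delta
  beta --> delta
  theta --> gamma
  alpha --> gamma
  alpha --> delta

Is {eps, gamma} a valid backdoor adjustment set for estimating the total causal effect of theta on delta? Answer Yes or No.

No

Backdoor paths from theta to delta (paths whose first edge points into theta):
  P1: theta <- eps <- beta -> alpha -> delta
  P2: theta <- eps <- beta -> delta
  P3: theta <- eps -> delta
Condition 1 (no descendant of theta in the set): FAILS — gamma is a descendant of theta.
Condition 2 (every backdoor path blocked by {eps, gamma}):
  P1: blocked at chain node eps ∈ conditioning set.
  P2: blocked at chain node eps ∈ conditioning set.
  P3: blocked at fork node eps ∈ conditioning set.
{eps, gamma} does not satisfy the backdoor criterion.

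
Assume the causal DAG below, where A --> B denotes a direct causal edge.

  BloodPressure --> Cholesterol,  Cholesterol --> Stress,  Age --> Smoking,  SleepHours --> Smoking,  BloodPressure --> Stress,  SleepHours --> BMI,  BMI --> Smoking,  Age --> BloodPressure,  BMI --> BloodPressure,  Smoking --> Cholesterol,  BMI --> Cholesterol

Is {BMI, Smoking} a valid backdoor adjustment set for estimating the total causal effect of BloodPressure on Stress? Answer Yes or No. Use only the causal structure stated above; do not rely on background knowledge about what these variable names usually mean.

Yes

Backdoor paths from BloodPressure to Stress (paths whose first edge points into BloodPressure):
  P1: BloodPressure <- Age -> Smoking <- SleepHours -> BMI -> Cholesterol -> Stress
  P2: BloodPressure <- Age -> Smoking <- BMI -> Cholesterol -> Stress
  P3: BloodPressure <- Age -> Smoking -> Cholesterol -> Stress
  P4: BloodPressure <- BMI <- SleepHours -> Smoking -> Cholesterol -> Stress
  P5: BloodPressure <- BMI -> Smoking -> Cholesterol -> Stress
  P6: BloodPressure <- BMI -> Cholesterol -> Stress
Condition 1 (no descendant of BloodPressure in the set): holds — descendants of BloodPressure are {Cholesterol, Stress}; none are in {BMI, Smoking}.
Condition 2 (every backdoor path blocked by {BMI, Smoking}):
  P1: blocked at chain node BMI ∈ conditioning set.
  P2: blocked at fork node BMI ∈ conditioning set.
  P3: blocked at chain node Smoking ∈ conditioning set.
  P4: blocked at chain node BMI ∈ conditioning set.
  P5: blocked at fork node BMI ∈ conditioning set.
  P6: blocked at fork node BMI ∈ conditioning set.
{BMI, Smoking} satisfies the backdoor criterion.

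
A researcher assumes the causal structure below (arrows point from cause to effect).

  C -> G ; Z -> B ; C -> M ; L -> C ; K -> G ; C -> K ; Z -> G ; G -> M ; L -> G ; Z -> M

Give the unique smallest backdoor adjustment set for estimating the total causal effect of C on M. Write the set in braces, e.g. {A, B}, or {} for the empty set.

{L}

Variables eligible for adjustment (non-descendants of C, excluding C and M): {B, L, Z}.
Backdoor paths from C to M:
  P1: C <- L -> G <- Z -> M
  P2: C <- L -> G -> M
The empty set is not sufficient: P2 (C <- L -> G -> M) has no collider blocking it and no conditioned non-collider, so it is open.
Try {L}:
  P1: blocked at fork node L ∈ conditioning set.
  P2: blocked at fork node L ∈ conditioning set.
{L} contains no descendant of C and blocks every backdoor path.
No other singleton works — e.g. {Z} leaves P2 open — so {L} is the unique smallest valid adjustment set.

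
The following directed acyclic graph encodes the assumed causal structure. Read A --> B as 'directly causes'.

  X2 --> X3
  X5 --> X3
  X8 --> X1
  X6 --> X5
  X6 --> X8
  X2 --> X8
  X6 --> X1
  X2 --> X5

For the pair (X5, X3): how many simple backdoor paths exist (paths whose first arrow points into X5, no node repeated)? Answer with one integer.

3

A backdoor path from X5 to X3 is any simple undirected path whose first edge points into X5 (i.e. leaves X5 via a parent).
Parents of X5: {X2, X6}.
Enumerating:
  P1: X5 <- X2 -> X3
  P2: X5 <- X6 -> X8 <- X2 -> X3
  P3: X5 <- X6 -> X1 <- X8 <- X2 -> X3
That exhausts the simple backdoor paths. Count: 3.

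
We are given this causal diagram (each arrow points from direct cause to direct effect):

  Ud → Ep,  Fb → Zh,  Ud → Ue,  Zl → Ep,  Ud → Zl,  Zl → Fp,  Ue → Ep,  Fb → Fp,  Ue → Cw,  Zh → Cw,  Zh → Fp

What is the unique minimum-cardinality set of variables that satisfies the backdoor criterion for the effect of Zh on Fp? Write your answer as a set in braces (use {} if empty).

Variables eligible for adjustment (non-descendants of Zh, excluding Zh and Fp): {Ep, Fb, Ud, Ue, Zl}.
Backdoor paths from Zh to Fp:
  P1: Zh <- Fb -> Fp
The empty set is not sufficient: P1 (Zh <- Fb -> Fp) has no collider blocking it and no conditioned non-collider, so it is open.
Try {Fb}:
  P1: blocked at fork node Fb ∈ conditioning set.
{Fb} contains no descendant of Zh and blocks every backdoor path.
No other singleton works — e.g. {Ud} leaves P1 open — so {Fb} is the unique smallest valid adjustment set.

{Fb}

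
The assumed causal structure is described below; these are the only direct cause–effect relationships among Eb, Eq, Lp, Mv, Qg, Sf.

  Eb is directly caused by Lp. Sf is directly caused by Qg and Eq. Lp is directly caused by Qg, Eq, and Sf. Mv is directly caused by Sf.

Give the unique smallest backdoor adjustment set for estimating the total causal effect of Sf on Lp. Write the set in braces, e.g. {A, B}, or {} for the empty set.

{Eq, Qg}

Variables eligible for adjustment (non-descendants of Sf, excluding Sf and Lp): {Eq, Qg}.
Backdoor paths from Sf to Lp:
  P1: Sf <- Eq -> Lp
  P2: Sf <- Qg -> Lp
The empty set is not sufficient: P1 (Sf <- Eq -> Lp) has no collider blocking it and no conditioned non-collider, so it is open.
Try {Eq, Qg}:
  P1: blocked at fork node Eq ∈ conditioning set.
  P2: blocked at fork node Qg ∈ conditioning set.
{Eq, Qg} contains no descendant of Sf and blocks every backdoor path.
Every element of {Eq, Qg} is needed (dropping Eq leaves P1 open; dropping Qg leaves P2 open), so no proper subset is valid.
Among all size-2 subsets of the eligible variables, only {Eq, Qg} blocks every backdoor path, so it is the unique smallest valid adjustment set.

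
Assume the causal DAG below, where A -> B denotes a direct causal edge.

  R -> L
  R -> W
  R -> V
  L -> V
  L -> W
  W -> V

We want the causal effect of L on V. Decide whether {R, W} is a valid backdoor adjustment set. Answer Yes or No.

No

Backdoor paths from L to V (paths whose first edge points into L):
  P1: L <- R -> W -> V
  P2: L <- R -> V
Condition 1 (no descendant of L in the set): FAILS — W is a descendant of L.
Condition 2 (every backdoor path blocked by {R, W}):
  P1: blocked at fork node R ∈ conditioning set.
  P2: blocked at fork node R ∈ conditioning set.
{R, W} does not satisfy the backdoor criterion.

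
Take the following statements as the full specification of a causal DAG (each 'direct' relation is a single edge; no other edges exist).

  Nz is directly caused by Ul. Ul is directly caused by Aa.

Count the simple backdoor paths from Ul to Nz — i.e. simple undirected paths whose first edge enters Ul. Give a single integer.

A backdoor path from Ul to Nz is any simple undirected path whose first edge points into Ul (i.e. leaves Ul via a parent).
Parents of Ul: {Aa}.
No simple path from any parent of Ul reaches Nz without revisiting Ul, so there are no backdoor paths.

0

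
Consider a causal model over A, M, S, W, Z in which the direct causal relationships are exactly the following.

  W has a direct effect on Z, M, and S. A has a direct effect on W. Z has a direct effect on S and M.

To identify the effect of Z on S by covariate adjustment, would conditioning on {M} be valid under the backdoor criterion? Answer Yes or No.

Backdoor paths from Z to S (paths whose first edge points into Z):
  P1: Z <- W -> S
Condition 1 (no descendant of Z in the set): FAILS — M is a descendant of Z.
Condition 2 (every backdoor path blocked by {M}):
  P1: open — no interior node is in the conditioning set.
{M} does not satisfy the backdoor criterion.

No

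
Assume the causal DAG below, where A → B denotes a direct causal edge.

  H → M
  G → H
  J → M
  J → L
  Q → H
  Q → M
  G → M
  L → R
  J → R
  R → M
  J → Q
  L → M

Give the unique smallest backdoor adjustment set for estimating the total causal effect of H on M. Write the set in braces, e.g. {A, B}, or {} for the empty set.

{G, Q}

Variables eligible for adjustment (non-descendants of H, excluding H and M): {G, J, L, Q, R}.
Backdoor paths from H to M:
  P1: H <- Q <- J -> L -> R -> M
  P2: H <- Q <- J -> L -> M
  P3: H <- Q <- J -> R <- L -> M
  P4: H <- Q <- J -> R -> M
  P5: H <- Q <- J -> M
  P6: H <- Q -> M
  P7: H <- G -> M
The empty set is not sufficient: P1 (H <- Q <- J -> L -> R -> M) has no collider blocking it and no conditioned non-collider, so it is open.
Try {G, Q}:
  P1: blocked at chain node Q ∈ conditioning set.
  P2: blocked at chain node Q ∈ conditioning set.
  P3: blocked at chain node Q ∈ conditioning set.
  P4: blocked at chain node Q ∈ conditioning set.
  P5: blocked at chain node Q ∈ conditioning set.
  P6: blocked at fork node Q ∈ conditioning set.
  P7: blocked at fork node G ∈ conditioning set.
{G, Q} contains no descendant of H and blocks every backdoor path.
Every element of {G, Q} is needed (dropping G leaves P7 open; dropping Q leaves P1 open), so no proper subset is valid.
Among all size-2 subsets of the eligible variables, only {G, Q} blocks every backdoor path, so it is the unique smallest valid adjustment set.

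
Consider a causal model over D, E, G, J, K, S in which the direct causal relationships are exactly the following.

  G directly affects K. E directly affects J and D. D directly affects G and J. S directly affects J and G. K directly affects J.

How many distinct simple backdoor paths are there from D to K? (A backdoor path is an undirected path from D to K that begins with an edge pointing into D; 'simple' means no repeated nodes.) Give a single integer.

A backdoor path from D to K is any simple undirected path whose first edge points into D (i.e. leaves D via a parent).
Parents of D: {E}.
Enumerating:
  P1: D <- E -> J <- S -> G -> K
  P2: D <- E -> J <- K
That exhausts the simple backdoor paths. Count: 2.

2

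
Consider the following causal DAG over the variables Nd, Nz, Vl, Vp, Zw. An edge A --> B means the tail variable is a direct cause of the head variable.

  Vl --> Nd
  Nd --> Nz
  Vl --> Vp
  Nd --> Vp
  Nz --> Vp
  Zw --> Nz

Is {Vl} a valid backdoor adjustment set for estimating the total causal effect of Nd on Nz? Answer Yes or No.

Yes

Backdoor paths from Nd to Nz (paths whose first edge points into Nd):
  P1: Nd <- Vl -> Vp <- Nz
Condition 1 (no descendant of Nd in the set): holds — descendants of Nd are {Nz, Vp}; none are in {Vl}.
Condition 2 (every backdoor path blocked by {Vl}):
  P1: blocked at fork node Vl ∈ conditioning set.
{Vl} satisfies the backdoor criterion.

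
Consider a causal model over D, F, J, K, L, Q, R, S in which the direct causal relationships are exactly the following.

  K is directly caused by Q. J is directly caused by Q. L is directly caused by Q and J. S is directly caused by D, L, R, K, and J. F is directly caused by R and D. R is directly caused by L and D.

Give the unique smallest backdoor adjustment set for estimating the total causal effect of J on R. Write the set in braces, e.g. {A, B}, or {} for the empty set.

{Q}

Variables eligible for adjustment (non-descendants of J, excluding J and R): {D, K, Q}.
Backdoor paths from J to R:
  P1: J <- Q -> K -> S <- D -> R
  P2: J <- Q -> K -> S <- D -> F <- R
  P3: J <- Q -> K -> S <- L -> R
  P4: J <- Q -> K -> S <- R
  P5: J <- Q -> L -> R
  P6: J <- Q -> L -> S <- D -> R
  P7: J <- Q -> L -> S <- D -> F <- R
  P8: J <- Q -> L -> S <- R
The empty set is not sufficient: P5 (J <- Q -> L -> R) has no collider blocking it and no conditioned non-collider, so it is open.
Try {Q}:
  P1: blocked at fork node Q ∈ conditioning set.
  P2: blocked at fork node Q ∈ conditioning set.
  P3: blocked at fork node Q ∈ conditioning set.
  P4: blocked at fork node Q ∈ conditioning set.
  P5: blocked at fork node Q ∈ conditioning set.
  P6: blocked at fork node Q ∈ conditioning set.
  P7: blocked at fork node Q ∈ conditioning set.
  P8: blocked at fork node Q ∈ conditioning set.
{Q} contains no descendant of J and blocks every backdoor path.
No other singleton works — e.g. {K} leaves P5 open — so {Q} is the unique smallest valid adjustment set.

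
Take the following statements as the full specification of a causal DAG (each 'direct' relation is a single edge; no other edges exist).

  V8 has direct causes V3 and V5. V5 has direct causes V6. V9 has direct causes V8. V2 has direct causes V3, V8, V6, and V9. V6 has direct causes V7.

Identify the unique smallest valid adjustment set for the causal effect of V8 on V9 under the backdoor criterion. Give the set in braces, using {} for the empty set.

{}

Variables eligible for adjustment (non-descendants of V8, excluding V8 and V9): {V3, V5, V6, V7}.
Backdoor paths from V8 to V9:
  P1: V8 <- V5 <- V6 -> V2 <- V9
  P2: V8 <- V3 -> V2 <- V9
Each backdoor path contains an unconditioned collider, so every path is already blocked with the empty conditioning set:
  P1: blocked at collider V2 (neither it nor any descendant is in the conditioning set).
  P2: blocked at collider V2 (neither it nor any descendant is in the conditioning set).
The empty set is therefore the unique smallest valid set.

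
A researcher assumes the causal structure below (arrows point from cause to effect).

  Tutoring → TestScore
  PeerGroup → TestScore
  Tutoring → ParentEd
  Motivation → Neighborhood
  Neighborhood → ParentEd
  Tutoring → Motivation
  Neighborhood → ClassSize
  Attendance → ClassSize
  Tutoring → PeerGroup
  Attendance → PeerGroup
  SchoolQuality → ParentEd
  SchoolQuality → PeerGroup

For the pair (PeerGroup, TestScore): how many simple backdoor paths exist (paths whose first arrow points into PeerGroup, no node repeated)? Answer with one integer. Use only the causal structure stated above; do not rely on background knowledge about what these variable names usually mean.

5

A backdoor path from PeerGroup to TestScore is any simple undirected path whose first edge points into PeerGroup (i.e. leaves PeerGroup via a parent).
Parents of PeerGroup: {Attendance, SchoolQuality, Tutoring}.
Enumerating:
  P1: PeerGroup <- Attendance -> ClassSize <- Neighborhood <- Motivation <- Tutoring -> TestScore
  P2: PeerGroup <- Attendance -> ClassSize <- Neighborhood -> ParentEd <- Tutoring -> TestScore
  P3: PeerGroup <- Tutoring -> TestScore
  P4: PeerGroup <- SchoolQuality -> ParentEd <- Tutoring -> TestScore
  P5: PeerGroup <- SchoolQuality -> ParentEd <- Neighborhood <- Motivation <- Tutoring -> TestScore
That exhausts the simple backdoor paths. Count: 5.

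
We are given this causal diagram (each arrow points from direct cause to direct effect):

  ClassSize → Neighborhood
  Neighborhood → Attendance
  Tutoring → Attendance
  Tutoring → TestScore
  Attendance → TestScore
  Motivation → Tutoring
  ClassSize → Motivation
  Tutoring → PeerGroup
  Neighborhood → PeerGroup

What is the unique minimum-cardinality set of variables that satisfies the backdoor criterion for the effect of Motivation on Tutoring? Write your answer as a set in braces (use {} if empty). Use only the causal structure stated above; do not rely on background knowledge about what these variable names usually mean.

{}

Variables eligible for adjustment (non-descendants of Motivation, excluding Motivation and Tutoring): {ClassSize, Neighborhood}.
Backdoor paths from Motivation to Tutoring:
  P1: Motivation <- ClassSize -> Neighborhood -> Attendance <- Tutoring
  P2: Motivation <- ClassSize -> Neighborhood -> Attendance -> TestScore <- Tutoring
  P3: Motivation <- ClassSize -> Neighborhood -> PeerGroup <- Tutoring
Each backdoor path contains an unconditioned collider, so every path is already blocked with the empty conditioning set:
  P1: blocked at collider Attendance (neither it nor any descendant is in the conditioning set).
  P2: blocked at collider TestScore (neither it nor any descendant is in the conditioning set).
  P3: blocked at collider PeerGroup (neither it nor any descendant is in the conditioning set).
The empty set is therefore the unique smallest valid set.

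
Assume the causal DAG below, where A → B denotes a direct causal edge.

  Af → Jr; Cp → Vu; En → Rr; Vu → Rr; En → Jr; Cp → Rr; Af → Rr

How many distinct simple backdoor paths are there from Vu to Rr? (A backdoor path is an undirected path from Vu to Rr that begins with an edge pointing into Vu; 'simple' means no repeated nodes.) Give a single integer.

1

A backdoor path from Vu to Rr is any simple undirected path whose first edge points into Vu (i.e. leaves Vu via a parent).
Parents of Vu: {Cp}.
Enumerating:
  P1: Vu <- Cp -> Rr
That exhausts the simple backdoor paths. Count: 1.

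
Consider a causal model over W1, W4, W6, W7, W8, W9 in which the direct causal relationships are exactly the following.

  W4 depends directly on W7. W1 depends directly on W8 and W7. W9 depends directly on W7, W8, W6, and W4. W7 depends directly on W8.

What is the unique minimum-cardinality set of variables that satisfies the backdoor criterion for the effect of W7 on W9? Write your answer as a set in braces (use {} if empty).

{W8}

Variables eligible for adjustment (non-descendants of W7, excluding W7 and W9): {W6, W8}.
Backdoor paths from W7 to W9:
  P1: W7 <- W8 -> W9
The empty set is not sufficient: P1 (W7 <- W8 -> W9) has no collider blocking it and no conditioned non-collider, so it is open.
Try {W8}:
  P1: blocked at fork node W8 ∈ conditioning set.
{W8} contains no descendant of W7 and blocks every backdoor path.
No other singleton works — e.g. {W6} leaves P1 open — so {W8} is the unique smallest valid adjustment set.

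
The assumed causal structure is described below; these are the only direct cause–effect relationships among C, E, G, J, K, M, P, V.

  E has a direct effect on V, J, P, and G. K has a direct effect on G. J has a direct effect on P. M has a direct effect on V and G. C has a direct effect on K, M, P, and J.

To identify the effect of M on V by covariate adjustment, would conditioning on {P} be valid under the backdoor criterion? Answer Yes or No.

No

Backdoor paths from M to V (paths whose first edge points into M):
  P1: M <- C -> K -> G <- E -> V
  P2: M <- C -> J <- E -> V
  P3: M <- C -> J -> P <- E -> V
  P4: M <- C -> P <- E -> V
  P5: M <- C -> P <- J <- E -> V
Condition 1 (no descendant of M in the set): holds — descendants of M are {G, V}; none are in {P}.
Condition 2 (every backdoor path blocked by {P}):
  P1: blocked at collider G (neither it nor any descendant is in the conditioning set).
  P2: open — collider(s) J are conditioned on (or have a conditioned descendant) and no non-collider on the path is in the set.
  P3: open — collider(s) P are conditioned on (or have a conditioned descendant) and no non-collider on the path is in the set.
  P4: open — collider(s) P are conditioned on (or have a conditioned descendant) and no non-collider on the path is in the set.
  P5: open — collider(s) P are conditioned on (or have a conditioned descendant) and no non-collider on the path is in the set.
{P} does not satisfy the backdoor criterion.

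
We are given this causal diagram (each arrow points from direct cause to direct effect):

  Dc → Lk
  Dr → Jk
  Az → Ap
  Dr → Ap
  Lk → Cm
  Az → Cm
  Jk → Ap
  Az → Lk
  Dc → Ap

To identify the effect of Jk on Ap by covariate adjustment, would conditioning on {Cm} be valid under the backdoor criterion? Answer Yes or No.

Backdoor paths from Jk to Ap (paths whose first edge points into Jk):
  P1: Jk <- Dr -> Ap
Condition 1 (no descendant of Jk in the set): holds — descendants of Jk are {Ap}; none are in {Cm}.
Condition 2 (every backdoor path blocked by {Cm}):
  P1: open — no interior node is in the conditioning set.
{Cm} does not satisfy the backdoor criterion.

No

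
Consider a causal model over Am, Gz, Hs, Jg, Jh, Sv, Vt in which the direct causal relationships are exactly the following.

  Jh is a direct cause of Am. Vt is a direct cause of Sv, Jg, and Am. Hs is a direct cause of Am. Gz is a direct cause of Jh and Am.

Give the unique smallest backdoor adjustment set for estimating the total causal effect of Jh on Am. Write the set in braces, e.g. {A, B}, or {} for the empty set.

{Gz}

Variables eligible for adjustment (non-descendants of Jh, excluding Jh and Am): {Gz, Hs, Jg, Sv, Vt}.
Backdoor paths from Jh to Am:
  P1: Jh <- Gz -> Am
The empty set is not sufficient: P1 (Jh <- Gz -> Am) has no collider blocking it and no conditioned non-collider, so it is open.
Try {Gz}:
  P1: blocked at fork node Gz ∈ conditioning set.
{Gz} contains no descendant of Jh and blocks every backdoor path.
No other singleton works — e.g. {Hs} leaves P1 open — so {Gz} is the unique smallest valid adjustment set.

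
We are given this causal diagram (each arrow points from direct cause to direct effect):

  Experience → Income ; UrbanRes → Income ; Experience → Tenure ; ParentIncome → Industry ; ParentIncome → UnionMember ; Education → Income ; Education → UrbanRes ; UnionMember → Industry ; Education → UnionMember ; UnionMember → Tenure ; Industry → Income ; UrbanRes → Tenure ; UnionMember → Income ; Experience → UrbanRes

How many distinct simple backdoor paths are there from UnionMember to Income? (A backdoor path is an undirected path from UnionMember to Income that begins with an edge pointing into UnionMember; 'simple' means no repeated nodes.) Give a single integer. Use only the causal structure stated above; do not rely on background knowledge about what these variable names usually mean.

A backdoor path from UnionMember to Income is any simple undirected path whose first edge points into UnionMember (i.e. leaves UnionMember via a parent).
Parents of UnionMember: {Education, ParentIncome}.
Enumerating:
  P1: UnionMember <- Education -> UrbanRes <- Experience -> Income
  P2: UnionMember <- Education -> UrbanRes -> Income
  P3: UnionMember <- Education -> UrbanRes -> Tenure <- Experience -> Income
  P4: UnionMember <- Education -> Income
  P5: UnionMember <- ParentIncome -> Industry -> Income
That exhausts the simple backdoor paths. Count: 5.

5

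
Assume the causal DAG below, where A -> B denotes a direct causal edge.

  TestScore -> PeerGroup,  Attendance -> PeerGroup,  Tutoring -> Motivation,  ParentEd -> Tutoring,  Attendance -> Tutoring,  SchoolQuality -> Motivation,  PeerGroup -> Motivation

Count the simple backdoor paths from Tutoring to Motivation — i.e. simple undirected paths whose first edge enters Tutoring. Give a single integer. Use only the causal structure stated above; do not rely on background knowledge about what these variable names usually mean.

1

A backdoor path from Tutoring to Motivation is any simple undirected path whose first edge points into Tutoring (i.e. leaves Tutoring via a parent).
Parents of Tutoring: {Attendance, ParentEd}.
Enumerating:
  P1: Tutoring <- Attendance -> PeerGroup -> Motivation
That exhausts the simple backdoor paths. Count: 1.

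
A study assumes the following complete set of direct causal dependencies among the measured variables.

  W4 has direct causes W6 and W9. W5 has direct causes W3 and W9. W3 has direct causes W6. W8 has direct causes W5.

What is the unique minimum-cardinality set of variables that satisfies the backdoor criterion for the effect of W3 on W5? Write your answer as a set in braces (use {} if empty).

Variables eligible for adjustment (non-descendants of W3, excluding W3 and W5): {W4, W6, W9}.
Backdoor paths from W3 to W5:
  P1: W3 <- W6 -> W4 <- W9 -> W5
Each backdoor path contains an unconditioned collider, so every path is already blocked with the empty conditioning set:
  P1: blocked at collider W4 (neither it nor any descendant is in the conditioning set).
The empty set is therefore the unique smallest valid set.

{}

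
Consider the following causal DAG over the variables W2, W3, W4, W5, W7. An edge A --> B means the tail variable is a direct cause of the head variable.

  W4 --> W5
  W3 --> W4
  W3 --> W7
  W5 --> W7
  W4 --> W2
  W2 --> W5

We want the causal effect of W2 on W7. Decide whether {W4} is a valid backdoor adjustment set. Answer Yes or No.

Backdoor paths from W2 to W7 (paths whose first edge points into W2):
  P1: W2 <- W4 <- W3 -> W7
  P2: W2 <- W4 -> W5 -> W7
Condition 1 (no descendant of W2 in the set): holds — descendants of W2 are {W5, W7}; none are in {W4}.
Condition 2 (every backdoor path blocked by {W4}):
  P1: blocked at chain node W4 ∈ conditioning set.
  P2: blocked at fork node W4 ∈ conditioning set.
{W4} satisfies the backdoor criterion.

Yes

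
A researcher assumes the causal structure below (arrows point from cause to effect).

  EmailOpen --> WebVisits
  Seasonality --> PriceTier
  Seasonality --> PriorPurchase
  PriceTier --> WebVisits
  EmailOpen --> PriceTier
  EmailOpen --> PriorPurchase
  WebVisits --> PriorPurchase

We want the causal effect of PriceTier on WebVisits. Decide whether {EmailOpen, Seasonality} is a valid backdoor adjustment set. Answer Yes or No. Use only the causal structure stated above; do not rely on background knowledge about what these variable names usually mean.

Backdoor paths from PriceTier to WebVisits (paths whose first edge points into PriceTier):
  P1: PriceTier <- EmailOpen -> WebVisits
  P2: PriceTier <- EmailOpen -> PriorPurchase <- WebVisits
  P3: PriceTier <- Seasonality -> PriorPurchase <- EmailOpen -> WebVisits
  P4: PriceTier <- Seasonality -> PriorPurchase <- WebVisits
Condition 1 (no descendant of PriceTier in the set): holds — descendants of PriceTier are {PriorPurchase, WebVisits}; none are in {EmailOpen, Seasonality}.
Condition 2 (every backdoor path blocked by {EmailOpen, Seasonality}):
  P1: blocked at fork node EmailOpen ∈ conditioning set.
  P2: blocked at fork node EmailOpen ∈ conditioning set.
  P3: blocked at fork node Seasonality ∈ conditioning set.
  P4: blocked at fork node Seasonality ∈ conditioning set.
{EmailOpen, Seasonality} satisfies the backdoor criterion.

Yes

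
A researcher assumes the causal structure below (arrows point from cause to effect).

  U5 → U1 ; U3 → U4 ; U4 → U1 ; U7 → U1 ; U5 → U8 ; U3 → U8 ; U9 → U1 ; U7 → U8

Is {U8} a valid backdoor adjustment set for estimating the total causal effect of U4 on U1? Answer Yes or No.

No

Backdoor paths from U4 to U1 (paths whose first edge points into U4):
  P1: U4 <- U3 -> U8 <- U5 -> U1
  P2: U4 <- U3 -> U8 <- U7 -> U1
Condition 1 (no descendant of U4 in the set): holds — descendants of U4 are {U1}; none are in {U8}.
Condition 2 (every backdoor path blocked by {U8}):
  P1: open — collider(s) U8 are conditioned on (or have a conditioned descendant) and no non-collider on the path is in the set.
  P2: open — collider(s) U8 are conditioned on (or have a conditioned descendant) and no non-collider on the path is in the set.
{U8} does not satisfy the backdoor criterion.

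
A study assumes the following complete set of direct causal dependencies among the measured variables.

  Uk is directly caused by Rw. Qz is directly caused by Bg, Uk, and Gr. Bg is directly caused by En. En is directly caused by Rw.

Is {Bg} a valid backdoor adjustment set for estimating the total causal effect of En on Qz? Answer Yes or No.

Backdoor paths from En to Qz (paths whose first edge points into En):
  P1: En <- Rw -> Uk -> Qz
Condition 1 (no descendant of En in the set): FAILS — Bg is a descendant of En.
Condition 2 (every backdoor path blocked by {Bg}):
  P1: open — no interior node is in the conditioning set.
{Bg} does not satisfy the backdoor criterion.

No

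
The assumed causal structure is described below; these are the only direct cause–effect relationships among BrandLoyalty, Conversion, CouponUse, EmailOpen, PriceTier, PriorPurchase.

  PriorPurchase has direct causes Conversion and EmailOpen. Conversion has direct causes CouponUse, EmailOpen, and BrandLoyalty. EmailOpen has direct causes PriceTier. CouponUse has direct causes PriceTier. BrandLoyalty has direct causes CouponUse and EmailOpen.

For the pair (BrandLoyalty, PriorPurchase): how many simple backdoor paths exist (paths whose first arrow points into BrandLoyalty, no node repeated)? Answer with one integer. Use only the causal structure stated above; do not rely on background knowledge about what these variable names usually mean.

7

A backdoor path from BrandLoyalty to PriorPurchase is any simple undirected path whose first edge points into BrandLoyalty (i.e. leaves BrandLoyalty via a parent).
Parents of BrandLoyalty: {CouponUse, EmailOpen}.
Enumerating:
  P1: BrandLoyalty <- CouponUse <- PriceTier -> EmailOpen -> Conversion -> PriorPurchase
  P2: BrandLoyalty <- CouponUse <- PriceTier -> EmailOpen -> PriorPurchase
  P3: BrandLoyalty <- CouponUse -> Conversion <- EmailOpen -> PriorPurchase
  P4: BrandLoyalty <- CouponUse -> Conversion -> PriorPurchase
  P5: BrandLoyalty <- EmailOpen <- PriceTier -> CouponUse -> Conversion -> PriorPurchase
  P6: BrandLoyalty <- EmailOpen -> Conversion -> PriorPurchase
  P7: BrandLoyalty <- EmailOpen -> PriorPurchase
That exhausts the simple backdoor paths. Count: 7.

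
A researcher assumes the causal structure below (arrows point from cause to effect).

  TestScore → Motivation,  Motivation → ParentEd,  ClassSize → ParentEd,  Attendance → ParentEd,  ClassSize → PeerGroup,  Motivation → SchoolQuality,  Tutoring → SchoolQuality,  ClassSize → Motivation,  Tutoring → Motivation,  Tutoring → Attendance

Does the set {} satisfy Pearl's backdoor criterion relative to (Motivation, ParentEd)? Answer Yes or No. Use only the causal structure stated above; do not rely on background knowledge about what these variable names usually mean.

No

Backdoor paths from Motivation to ParentEd (paths whose first edge points into Motivation):
  P1: Motivation <- ClassSize -> ParentEd
  P2: Motivation <- Tutoring -> Attendance -> ParentEd
Condition 1 (no descendant of Motivation in the set): holds — descendants of Motivation are {ParentEd, SchoolQuality}; none are in {}.
Condition 2 (every backdoor path blocked by {}):
  P1: open — no interior node is in the conditioning set.
  P2: open — no interior node is in the conditioning set.
{} does not satisfy the backdoor criterion.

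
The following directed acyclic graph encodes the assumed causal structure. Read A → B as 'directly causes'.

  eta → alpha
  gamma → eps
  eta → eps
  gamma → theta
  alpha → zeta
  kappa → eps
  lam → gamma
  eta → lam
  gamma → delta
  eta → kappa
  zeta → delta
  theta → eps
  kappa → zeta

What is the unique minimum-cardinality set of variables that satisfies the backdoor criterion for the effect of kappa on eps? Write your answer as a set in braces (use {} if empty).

Variables eligible for adjustment (non-descendants of kappa, excluding kappa and eps): {alpha, eta, gamma, lam, theta}.
Backdoor paths from kappa to eps:
  P1: kappa <- eta -> lam -> gamma -> theta -> eps
  P2: kappa <- eta -> lam -> gamma -> eps
  P3: kappa <- eta -> alpha -> zeta -> delta <- gamma -> theta -> eps
  P4: kappa <- eta -> alpha -> zeta -> delta <- gamma -> eps
  P5: kappa <- eta -> eps
The empty set is not sufficient: P1 (kappa <- eta -> lam -> gamma -> theta -> eps) has no collider blocking it and no conditioned non-collider, so it is open.
Try {eta}:
  P1: blocked at fork node eta ∈ conditioning set.
  P2: blocked at fork node eta ∈ conditioning set.
  P3: blocked at fork node eta ∈ conditioning set.
  P4: blocked at fork node eta ∈ conditioning set.
  P5: blocked at fork node eta ∈ conditioning set.
{eta} contains no descendant of kappa and blocks every backdoor path.
No other singleton works — e.g. {lam} leaves P5 open — so {eta} is the unique smallest valid adjustment set.

{eta}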